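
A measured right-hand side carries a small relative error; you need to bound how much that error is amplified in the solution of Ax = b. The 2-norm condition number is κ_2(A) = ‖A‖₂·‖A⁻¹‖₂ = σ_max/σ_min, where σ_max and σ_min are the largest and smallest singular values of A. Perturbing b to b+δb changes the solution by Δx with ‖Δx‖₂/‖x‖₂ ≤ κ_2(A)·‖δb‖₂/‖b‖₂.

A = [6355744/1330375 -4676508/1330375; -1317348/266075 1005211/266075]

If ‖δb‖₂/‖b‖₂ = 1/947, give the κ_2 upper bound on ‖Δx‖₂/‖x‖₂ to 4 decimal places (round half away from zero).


AᵀA = [99620244496/2104515625 -74706308172/2104515625; -74706308172/2104515625 56041564729/2104515625]; tr = 6226472369/84180625, det = 875213056/2104515625
λ_max, λ_min = (6226472369/84180625 ± √38757170004790513761/7086377625390625)/2 = 1849/25, 473344/84180625
κ_2(A) = √(λ_max/λ_min) = √((1849/25) / (473344/84180625)) = 114.6875
worst-case relative error ≤ 114.6875 × 1/947 = 0.1211

0.1211


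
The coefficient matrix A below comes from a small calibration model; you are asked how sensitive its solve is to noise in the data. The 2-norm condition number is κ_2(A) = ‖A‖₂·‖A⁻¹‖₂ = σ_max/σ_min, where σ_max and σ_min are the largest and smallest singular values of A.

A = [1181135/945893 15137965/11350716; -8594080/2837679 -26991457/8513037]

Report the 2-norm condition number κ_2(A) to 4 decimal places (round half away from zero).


form AᵀA = [511325029825/47647468089 6442525359235/571769617068; 6442525359235/571769617068 81177762572761/6861235404816] with trace 184076773921/8158424976 and determinant 3258025/509901561
λ_max, λ_min = (184076773921/8158424976 ± √33882557554600870040641/66559898089020600576)/2 = 361/16, 144400/509901561
so κ_2 = √((361/16) / (144400/509901561)) = 282.2625

282.2625


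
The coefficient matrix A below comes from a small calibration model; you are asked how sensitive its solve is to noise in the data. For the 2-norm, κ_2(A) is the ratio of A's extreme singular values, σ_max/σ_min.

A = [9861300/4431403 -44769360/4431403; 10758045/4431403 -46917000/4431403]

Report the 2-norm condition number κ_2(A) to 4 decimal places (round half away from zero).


AᵀA = [253247051025/23349979249 -1125112113000/23349979249; -1125112113000/23349979249 5000595105600/23349979249]; tr = 3125426625/13890529, det = 12960000/13890529
solving λ² − 3125426625/13890529·λ + 12960000/13890529 = 0 gives λ = 225, 57600/13890529
so κ_2 = √(225 / (57600/13890529)) = 232.9375

232.9375


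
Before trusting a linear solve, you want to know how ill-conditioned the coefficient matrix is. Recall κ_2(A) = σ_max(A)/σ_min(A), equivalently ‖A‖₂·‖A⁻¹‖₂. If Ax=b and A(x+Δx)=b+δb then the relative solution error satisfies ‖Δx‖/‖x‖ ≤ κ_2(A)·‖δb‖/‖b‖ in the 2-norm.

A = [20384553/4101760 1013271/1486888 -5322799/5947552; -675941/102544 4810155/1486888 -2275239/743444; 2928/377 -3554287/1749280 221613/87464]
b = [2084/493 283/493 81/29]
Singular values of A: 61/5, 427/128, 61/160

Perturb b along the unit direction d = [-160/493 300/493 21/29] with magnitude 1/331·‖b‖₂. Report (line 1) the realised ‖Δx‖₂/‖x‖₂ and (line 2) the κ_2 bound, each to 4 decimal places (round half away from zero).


0.0140
0.0967

largest singular value 61/5, smallest 61/160
condition number: (61/5) ÷ (61/160) = 32.0000
worst-case relative error ≤ 32.0000 × 1/331 = 0.0967
solve Ax = b  →  x = [0.6882 2.5975 1.0759]
2-norm of b is 5.0990; of x, 2.8945
δb = ε·‖b‖·d = [-0.0050 0.0094 0.0112]; solving A·Δx = δb gives ‖Δx‖ = 0.0404
realised ‖Δx‖/‖x‖ = 0.0140
tightness: 0.0140 against a bound of 0.0967 (unrounded ratio ≈ 0.1444)


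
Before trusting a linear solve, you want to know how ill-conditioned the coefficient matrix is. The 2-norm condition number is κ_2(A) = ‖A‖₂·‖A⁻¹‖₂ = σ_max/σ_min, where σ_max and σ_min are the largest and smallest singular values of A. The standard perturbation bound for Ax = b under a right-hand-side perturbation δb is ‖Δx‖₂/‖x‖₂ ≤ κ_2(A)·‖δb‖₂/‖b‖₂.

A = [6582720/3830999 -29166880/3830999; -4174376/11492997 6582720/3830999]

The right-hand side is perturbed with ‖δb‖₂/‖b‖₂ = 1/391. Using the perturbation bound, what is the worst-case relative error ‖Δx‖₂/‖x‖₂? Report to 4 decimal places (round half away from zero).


0.8743

M = AᵀA = [242364805696/78577620489 -119665072640/8730846721; -119665072640/8730846721 531849548800/8730846721]. tr(M)=2991678016/46744569, det(M)=1638400/46744569
solving λ² − 2991678016/46744569·λ + 1638400/46744569 = 0 gives λ = 64, 25600/46744569
so κ_2 = √(64 / (25600/46744569)) = 341.8500
κ_2(A)·‖δb‖/‖b‖ = 0.8743


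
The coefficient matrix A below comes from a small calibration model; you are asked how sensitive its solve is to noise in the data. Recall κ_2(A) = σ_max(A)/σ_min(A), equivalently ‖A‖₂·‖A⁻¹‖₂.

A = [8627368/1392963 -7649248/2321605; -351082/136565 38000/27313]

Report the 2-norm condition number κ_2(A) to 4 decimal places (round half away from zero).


393.9375

M = AᵀA = [12907588802596/287033420025 -458932692256/19135561335; -458932692256/19135561335 407952041216/31892602225]. tr(M)=11473465172/198639045, det(M)=533794816/24829880625
char-poly roots: 1444/25 and 369664/993195225
σ_max=√(1444/25)=(38/5), σ_min=√(369664/993195225)=(608/31515) → κ = 393.9375


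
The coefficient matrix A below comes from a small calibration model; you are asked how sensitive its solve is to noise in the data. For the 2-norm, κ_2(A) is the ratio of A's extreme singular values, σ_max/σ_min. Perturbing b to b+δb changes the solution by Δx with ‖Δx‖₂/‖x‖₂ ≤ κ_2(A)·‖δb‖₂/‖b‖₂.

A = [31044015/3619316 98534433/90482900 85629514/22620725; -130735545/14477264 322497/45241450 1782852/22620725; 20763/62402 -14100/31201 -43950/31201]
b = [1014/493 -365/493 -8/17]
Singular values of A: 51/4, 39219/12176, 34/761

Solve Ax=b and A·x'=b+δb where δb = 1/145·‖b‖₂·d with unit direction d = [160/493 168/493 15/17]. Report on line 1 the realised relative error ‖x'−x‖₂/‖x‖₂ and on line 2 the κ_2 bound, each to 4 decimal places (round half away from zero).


0.9923
1.9681

σ_max = 51/4, σ_min = 34/761
condition number: (51/4) ÷ (34/761) = 285.3750
perturbation bound = 285.3750·1/145 = 1.9681
solve Ax = b  →  x = [0.0849 0.0945 0.3238]
2-norm of b is 2.2361; of x, 0.3478
with δb = [0.0050 0.0053 0.0136], A·Δx = δb → ‖Δx‖ = 0.3452
dividing the unrounded norms, ‖Δx‖/‖x‖ = 0.9923
so the bound overstates the realised error by a factor of ≈ 1.9834 (computed from the unrounded values)


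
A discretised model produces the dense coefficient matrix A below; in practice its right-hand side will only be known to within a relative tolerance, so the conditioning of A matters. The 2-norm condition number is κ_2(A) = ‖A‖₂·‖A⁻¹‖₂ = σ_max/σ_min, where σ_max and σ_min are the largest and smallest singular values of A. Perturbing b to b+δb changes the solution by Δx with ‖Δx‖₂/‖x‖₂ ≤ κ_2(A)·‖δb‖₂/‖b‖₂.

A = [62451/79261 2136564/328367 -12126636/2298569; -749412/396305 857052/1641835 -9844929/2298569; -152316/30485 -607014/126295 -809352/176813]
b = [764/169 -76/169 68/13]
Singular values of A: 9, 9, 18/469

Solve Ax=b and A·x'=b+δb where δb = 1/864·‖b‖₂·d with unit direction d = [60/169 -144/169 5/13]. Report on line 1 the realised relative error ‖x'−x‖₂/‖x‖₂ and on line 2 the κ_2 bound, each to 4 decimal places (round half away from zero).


0.0020
0.2714

from the listed singular values, σ₁ = 9, σ_n = 18/469
κ = σ_max/σ_min = 9/(18/469) = 234.5000
perturbation bound = 234.5000·1/864 = 0.2714
solve Ax = b  →  x = [-83.6444 45.3318 42.5594]
2-norm of b is 6.9282; of x, 104.2241
δb = ε·‖b‖·d = [0.0028 -0.0068 0.0031]; solving A·Δx = δb gives ‖Δx‖ = 0.2089
realised ‖Δx‖/‖x‖ = 0.0020
tightness: 0.0020 against a bound of 0.2714 (unrounded ratio ≈ 0.0074)


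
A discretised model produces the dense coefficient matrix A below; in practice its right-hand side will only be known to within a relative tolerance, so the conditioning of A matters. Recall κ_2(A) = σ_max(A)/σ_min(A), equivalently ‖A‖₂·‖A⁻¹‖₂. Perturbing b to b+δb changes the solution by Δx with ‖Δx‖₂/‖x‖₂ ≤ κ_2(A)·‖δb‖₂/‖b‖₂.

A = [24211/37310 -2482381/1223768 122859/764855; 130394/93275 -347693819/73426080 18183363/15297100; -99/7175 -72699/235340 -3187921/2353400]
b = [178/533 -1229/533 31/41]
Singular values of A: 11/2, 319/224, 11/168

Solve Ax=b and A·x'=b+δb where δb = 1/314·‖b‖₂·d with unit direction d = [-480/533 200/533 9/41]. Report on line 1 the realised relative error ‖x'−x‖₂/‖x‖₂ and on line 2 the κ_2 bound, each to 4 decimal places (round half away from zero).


0.0078
0.2675

from the listed singular values, σ₁ = 11/2, σ_n = 11/168
condition number: (11/2) ÷ (11/168) = 84.0000
worst-case relative error ≤ 84.0000 × 1/314 = 0.2675
solve Ax = b  →  x = [14.5600 4.3585 -1.7004]
‖b‖₂ = 2.4495 and ‖x‖₂ = 15.2932
re-solving with b+δb shifts x by Δx of norm 0.1191
dividing the unrounded norms, ‖Δx‖/‖x‖ = 0.0078
realised/bound (from unrounded values) ≈ 0.0291


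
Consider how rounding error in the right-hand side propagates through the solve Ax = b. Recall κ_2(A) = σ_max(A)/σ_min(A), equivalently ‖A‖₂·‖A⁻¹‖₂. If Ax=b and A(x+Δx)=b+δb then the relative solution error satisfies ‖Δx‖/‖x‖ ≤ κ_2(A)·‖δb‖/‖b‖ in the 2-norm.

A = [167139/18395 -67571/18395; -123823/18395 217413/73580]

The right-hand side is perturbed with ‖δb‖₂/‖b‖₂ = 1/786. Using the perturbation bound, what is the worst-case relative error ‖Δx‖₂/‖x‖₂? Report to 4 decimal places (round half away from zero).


form AᵀA = [1730703226/13535041 -2883829095/54140164; -2883829095/54140164 4812874129/216560656] with trace 192332105/1281424 and determinant 5764801/1281424
eigenvalues of AᵀA: λ = (tr ± √(tr²−4·det))/2 = 2401/16, 2401/80089
σ_max=√(2401/16)=(49/4), σ_min=√(2401/80089)=(49/283) → κ = 70.7500
worst-case relative error ≤ 70.7500 × 1/786 = 0.0900

0.0900


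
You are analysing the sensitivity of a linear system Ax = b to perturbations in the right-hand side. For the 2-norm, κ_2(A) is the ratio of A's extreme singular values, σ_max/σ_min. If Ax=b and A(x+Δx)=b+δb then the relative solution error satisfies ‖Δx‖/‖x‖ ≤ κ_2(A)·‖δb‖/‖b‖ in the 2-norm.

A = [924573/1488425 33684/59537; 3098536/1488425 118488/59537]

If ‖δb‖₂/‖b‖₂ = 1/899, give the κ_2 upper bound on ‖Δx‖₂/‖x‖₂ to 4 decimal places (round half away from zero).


AᵀA = [576869549/122229461 549355380/122229461; 549355380/122229461 523242000/122229461]; tr = 37934881/4214809, det = 14400/4214809
eigenvalues of AᵀA: λ = (tr ± √(tr²−4·det))/2 = 9, 1600/4214809
so κ_2 = √(9 / (1600/4214809)) = 153.9750
worst-case relative error ≤ 153.9750 × 1/899 = 0.1713

0.1713


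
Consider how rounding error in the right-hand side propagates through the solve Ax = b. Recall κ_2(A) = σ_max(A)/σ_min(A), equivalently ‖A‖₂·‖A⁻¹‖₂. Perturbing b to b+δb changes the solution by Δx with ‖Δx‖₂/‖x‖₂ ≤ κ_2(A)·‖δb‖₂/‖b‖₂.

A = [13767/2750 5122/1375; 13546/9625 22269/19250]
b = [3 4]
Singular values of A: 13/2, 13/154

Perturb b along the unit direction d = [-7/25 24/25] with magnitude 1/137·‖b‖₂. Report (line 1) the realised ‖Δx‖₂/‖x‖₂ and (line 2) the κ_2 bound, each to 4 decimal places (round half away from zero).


0.0122
0.5620

from the listed singular values, σ₁ = 13/2, σ_n = 13/154
κ = σ_max/σ_min = (13/2)/(13/154) = 77.0000
bound on ‖Δx‖/‖x‖: κ·ε = 77.0000·1/137 = 0.5620
solve Ax = b  →  x = [-20.8308 28.8000]
‖b‖ = 5.0000, ‖x‖ = 35.5438
δb = ε·‖b‖·d = [-0.0102 0.0350]; solving A·Δx = δb gives ‖Δx‖ = 0.4323
dividing the unrounded norms, ‖Δx‖/‖x‖ = 0.0122
tightness: 0.0122 against a bound of 0.5620 (unrounded ratio ≈ 0.0216)


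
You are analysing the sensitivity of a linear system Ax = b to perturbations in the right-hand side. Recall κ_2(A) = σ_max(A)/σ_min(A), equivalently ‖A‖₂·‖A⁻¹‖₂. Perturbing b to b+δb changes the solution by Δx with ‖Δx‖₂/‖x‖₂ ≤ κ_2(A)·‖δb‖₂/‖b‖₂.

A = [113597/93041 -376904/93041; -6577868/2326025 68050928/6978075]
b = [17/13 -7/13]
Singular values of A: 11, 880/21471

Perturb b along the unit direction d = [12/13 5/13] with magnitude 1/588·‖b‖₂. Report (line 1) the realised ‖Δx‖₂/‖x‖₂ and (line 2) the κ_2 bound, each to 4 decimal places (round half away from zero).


σ_max = 11, σ_min = 880/21471
condition number: 11 ÷ (880/21471) = 268.3875
κ_2(A)·‖δb‖/‖b‖ = 0.4564
solve Ax = b  →  x = [23.4484 6.7444]
2-norm of b is 1.4142; of x, 24.3990
re-solving with b+δb shifts x by Δx of norm 0.0587
realised ‖Δx‖/‖x‖ = 0.0024
so the bound overstates the realised error by a factor of ≈ 189.7799 (computed from the unrounded values)

0.0024
0.4564


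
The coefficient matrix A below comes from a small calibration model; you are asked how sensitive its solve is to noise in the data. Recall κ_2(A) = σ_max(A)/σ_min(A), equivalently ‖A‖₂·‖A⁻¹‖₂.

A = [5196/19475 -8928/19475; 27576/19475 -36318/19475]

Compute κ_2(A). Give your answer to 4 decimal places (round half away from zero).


AᵀA = [468432/225625 -623376/225625; -623376/225625 832068/225625]; tr = 10404/1805, det = 5184/225625
char-poly roots: 144/25 and 36/9025
so κ_2 = √((144/25) / (36/9025)) = 38.0000

38.0000


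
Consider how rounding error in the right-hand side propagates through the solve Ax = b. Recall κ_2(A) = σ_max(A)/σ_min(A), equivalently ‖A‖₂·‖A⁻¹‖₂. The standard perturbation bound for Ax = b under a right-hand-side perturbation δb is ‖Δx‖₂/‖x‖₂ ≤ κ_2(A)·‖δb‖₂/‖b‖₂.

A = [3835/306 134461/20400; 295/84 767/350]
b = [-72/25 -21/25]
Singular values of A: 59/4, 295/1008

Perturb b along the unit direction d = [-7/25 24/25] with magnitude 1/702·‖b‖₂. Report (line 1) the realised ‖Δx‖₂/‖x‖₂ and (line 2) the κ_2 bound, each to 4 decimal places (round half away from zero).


σ_max = 59/4, σ_min = 295/1008
condition number: (59/4) ÷ (295/1008) = 50.4000
worst-case relative error ≤ 50.4000 × 1/702 = 0.0718
solve Ax = b  →  x = [-0.1795 -0.0957]
‖b‖₂ = 3.0000 and ‖x‖₂ = 0.2034
re-solving with b+δb shifts x by Δx of norm 0.0146
realised ‖Δx‖/‖x‖ = 0.0718
so the bound is sharp here: realised error equals the bound

0.0718
0.0718


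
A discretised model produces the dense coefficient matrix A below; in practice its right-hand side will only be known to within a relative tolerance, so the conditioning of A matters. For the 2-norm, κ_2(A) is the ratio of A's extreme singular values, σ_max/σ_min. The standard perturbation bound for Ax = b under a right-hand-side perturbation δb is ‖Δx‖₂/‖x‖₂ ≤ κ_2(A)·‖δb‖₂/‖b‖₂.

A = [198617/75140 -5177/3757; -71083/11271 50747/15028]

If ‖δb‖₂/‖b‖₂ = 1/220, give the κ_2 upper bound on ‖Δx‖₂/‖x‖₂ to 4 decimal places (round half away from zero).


M = AᵀA = [14060092129/300675600 -31244032/1252815; -31244032/1252815 17775617/1336336]. tr(M)=31244993/520200, det(M)=923521/16646400
solving λ² − 31244993/520200·λ + 923521/16646400 = 0 gives λ = 961/16, 961/1040400
σ_max=√(961/16)=(31/4), σ_min=√(961/1040400)=(31/1020) → κ = 255.0000
perturbation bound = 255.0000·1/220 = 1.1591

1.1591


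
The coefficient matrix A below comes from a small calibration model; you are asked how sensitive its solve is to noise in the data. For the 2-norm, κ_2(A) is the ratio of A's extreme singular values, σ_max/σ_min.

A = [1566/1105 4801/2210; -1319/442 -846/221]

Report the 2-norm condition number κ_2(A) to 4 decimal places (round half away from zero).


28.6000

form AᵀA = [184441/16900 61272/4225; 61272/4225 327409/16900] with trace 10237/338 and determinant 3025/2704
eigenvalues of AᵀA: λ = (tr ± √(tr²−4·det))/2 = 121/4, 25/676
so κ_2 = √((121/4) / (25/676)) = 28.6000


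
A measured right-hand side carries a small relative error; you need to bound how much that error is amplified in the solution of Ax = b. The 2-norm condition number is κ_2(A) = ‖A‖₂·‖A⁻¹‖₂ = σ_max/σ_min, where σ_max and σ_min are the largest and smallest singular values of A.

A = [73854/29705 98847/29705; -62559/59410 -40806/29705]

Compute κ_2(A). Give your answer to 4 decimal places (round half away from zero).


form AᵀA = [30451221/4176980 10149867/1044245; 10149867/1044245 13533561/1044245] with trace 16917093/835396 and determinant 6561/835396
solving λ² − 16917093/835396·λ + 6561/835396 = 0 gives λ = 81/4, 81/208849
κ_2(A) = √(λ_max/λ_min) = √((81/4) / (81/208849)) = 228.5000

228.5000


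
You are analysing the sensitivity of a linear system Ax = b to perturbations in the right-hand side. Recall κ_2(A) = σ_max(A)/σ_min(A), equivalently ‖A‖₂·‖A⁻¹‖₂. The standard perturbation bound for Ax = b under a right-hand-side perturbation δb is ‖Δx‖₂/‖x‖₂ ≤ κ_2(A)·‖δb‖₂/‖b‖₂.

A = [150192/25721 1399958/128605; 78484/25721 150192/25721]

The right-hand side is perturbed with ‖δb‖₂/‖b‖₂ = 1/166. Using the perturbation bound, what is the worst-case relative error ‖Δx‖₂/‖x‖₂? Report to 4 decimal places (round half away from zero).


M = AᵀA = [99368080/2289169 931490784/11445845; 931490784/11445845 8732952676/57229225]. tr(M)=38813684/198025, det(M)=153664/198025
solving λ² − 38813684/198025·λ + 153664/198025 = 0 gives λ = 196, 784/198025
so κ_2 = √(196 / (784/198025)) = 222.5000
worst-case relative error ≤ 222.5000 × 1/166 = 1.3404

1.3404


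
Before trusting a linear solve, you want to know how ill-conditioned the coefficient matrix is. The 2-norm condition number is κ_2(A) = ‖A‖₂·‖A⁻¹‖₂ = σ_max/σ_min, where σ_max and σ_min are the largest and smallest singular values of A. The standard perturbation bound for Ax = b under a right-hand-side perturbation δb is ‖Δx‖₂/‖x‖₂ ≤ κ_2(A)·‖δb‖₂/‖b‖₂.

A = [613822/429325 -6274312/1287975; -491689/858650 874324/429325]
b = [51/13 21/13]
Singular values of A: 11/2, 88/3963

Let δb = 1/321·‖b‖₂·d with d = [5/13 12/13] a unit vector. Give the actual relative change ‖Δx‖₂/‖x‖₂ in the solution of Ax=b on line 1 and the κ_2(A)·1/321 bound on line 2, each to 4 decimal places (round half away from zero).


0.0044
0.7716

σ_max = 11/2, σ_min = 88/3963
condition number: (11/2) ÷ (88/3963) = 247.6875
bound on ‖Δx‖/‖x‖: κ·ε = 247.6875·1/321 = 0.7716
solve Ax = b  →  x = [129.8509 37.3050]
‖b‖₂ = 4.2426 and ‖x‖₂ = 135.1034
Δx = A⁻¹·δb where δb = 1/321·4.2426·d; ‖Δx‖ = 0.5952
relative error = 0.0044
realised/bound (from unrounded values) ≈ 0.0057


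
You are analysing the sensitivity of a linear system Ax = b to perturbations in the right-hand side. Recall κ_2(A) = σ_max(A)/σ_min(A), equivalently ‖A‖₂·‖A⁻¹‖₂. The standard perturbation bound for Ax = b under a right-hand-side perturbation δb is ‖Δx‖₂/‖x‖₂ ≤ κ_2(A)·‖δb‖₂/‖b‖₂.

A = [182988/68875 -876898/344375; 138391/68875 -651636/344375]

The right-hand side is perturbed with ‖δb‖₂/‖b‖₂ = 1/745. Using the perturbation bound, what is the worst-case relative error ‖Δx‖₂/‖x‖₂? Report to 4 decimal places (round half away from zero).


AᵀA = [2105467081/189750625 -10025694756/948753125; -10025694756/948753125 47743183156/4743765625]; tr = 119357741/5640625, det = 1119364/141015625
λ_max, λ_min = (119357741/5640625 ± √14245260110613081/31816650390625)/2 = 529/25, 2116/5640625
so κ_2 = √((529/25) / (2116/5640625)) = 237.5000
bound on ‖Δx‖/‖x‖: κ·ε = 237.5000·1/745 = 0.3188

0.3188


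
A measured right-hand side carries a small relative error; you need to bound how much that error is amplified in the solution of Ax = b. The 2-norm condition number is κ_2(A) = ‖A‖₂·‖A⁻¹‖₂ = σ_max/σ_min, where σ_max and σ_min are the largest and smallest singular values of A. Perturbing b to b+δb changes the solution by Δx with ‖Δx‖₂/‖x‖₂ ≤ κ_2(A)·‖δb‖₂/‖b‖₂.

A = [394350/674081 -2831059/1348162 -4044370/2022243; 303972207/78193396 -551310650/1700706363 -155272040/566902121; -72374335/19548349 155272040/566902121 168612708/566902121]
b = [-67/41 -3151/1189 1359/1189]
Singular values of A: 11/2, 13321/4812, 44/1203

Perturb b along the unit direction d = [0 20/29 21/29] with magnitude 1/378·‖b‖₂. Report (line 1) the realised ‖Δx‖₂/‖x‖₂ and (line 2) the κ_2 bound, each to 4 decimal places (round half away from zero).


0.0088
0.3978

from the listed singular values, σ₁ = 11/2, σ_n = 44/1203
κ_2(A) = (11/2) / (44/1203) = 150.3750
worst-case relative error ≤ 150.3750 × 1/378 = 0.3978
solve Ax = b  →  x = [-0.4529 19.1977 -19.4730]
2-norm of b is 3.3166; of x, 27.3487
δb = ε·‖b‖·d = [0.0000 0.0061 0.0064]; solving A·Δx = δb gives ‖Δx‖ = 0.2399
realised ‖Δx‖/‖x‖ = 0.0088
tightness: 0.0088 against a bound of 0.3978 (unrounded ratio ≈ 0.0220)


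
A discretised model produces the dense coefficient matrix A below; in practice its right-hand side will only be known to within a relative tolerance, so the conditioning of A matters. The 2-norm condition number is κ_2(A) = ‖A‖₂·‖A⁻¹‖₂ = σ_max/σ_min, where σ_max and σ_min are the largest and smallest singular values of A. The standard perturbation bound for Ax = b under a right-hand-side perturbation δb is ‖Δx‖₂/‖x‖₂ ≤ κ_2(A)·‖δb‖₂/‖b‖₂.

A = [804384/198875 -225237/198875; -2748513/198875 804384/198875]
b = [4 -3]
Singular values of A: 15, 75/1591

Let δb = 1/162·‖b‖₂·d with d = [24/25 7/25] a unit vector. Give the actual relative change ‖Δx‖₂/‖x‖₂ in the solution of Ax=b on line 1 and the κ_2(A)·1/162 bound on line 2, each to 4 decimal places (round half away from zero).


from the listed singular values, σ₁ = 15, σ_n = 75/1591
condition number: 15 ÷ (75/1591) = 318.2000
perturbation bound = 318.2000·1/162 = 1.9642
solve Ax = b  →  x = [18.0752 61.0197]
2-norm of b is 5.0000; of x, 63.6406
with δb = [0.0296 0.0086], A·Δx = δb → ‖Δx‖ = 0.6547
dividing the unrounded norms, ‖Δx‖/‖x‖ = 0.0103
realised/bound (from unrounded values) ≈ 0.0052

0.0103
1.9642


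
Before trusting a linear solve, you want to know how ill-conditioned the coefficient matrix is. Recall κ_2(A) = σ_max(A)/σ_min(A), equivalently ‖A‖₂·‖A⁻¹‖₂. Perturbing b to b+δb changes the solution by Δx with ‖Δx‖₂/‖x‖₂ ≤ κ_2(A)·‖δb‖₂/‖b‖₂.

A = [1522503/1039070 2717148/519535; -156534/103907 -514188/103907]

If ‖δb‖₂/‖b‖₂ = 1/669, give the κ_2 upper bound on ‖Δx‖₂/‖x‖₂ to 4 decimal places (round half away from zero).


form AᵀA = [5669803449/1283788900 4852117242/320947225; 4852117242/320947225 16638080544/320947225] with trace 2888885025/51351556 and determinant 5062500/12837889
char-poly roots: 225/4 and 90000/12837889
κ = σ_max/σ_min = (15/2)/(300/3583) = 89.5750
bound on ‖Δx‖/‖x‖: κ·ε = 89.5750·1/669 = 0.1339

0.1339


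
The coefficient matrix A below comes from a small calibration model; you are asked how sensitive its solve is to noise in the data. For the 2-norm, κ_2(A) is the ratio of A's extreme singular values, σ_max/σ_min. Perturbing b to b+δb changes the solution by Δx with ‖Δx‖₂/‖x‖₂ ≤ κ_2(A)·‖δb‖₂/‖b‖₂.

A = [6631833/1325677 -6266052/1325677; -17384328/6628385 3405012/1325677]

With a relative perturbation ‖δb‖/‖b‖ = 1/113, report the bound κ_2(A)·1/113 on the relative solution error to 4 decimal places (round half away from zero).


form AᵀA = [4850329008681/152025909025 -923774732244/30405181805; -923774732244/30405181805 175977558432/6081036361] with trace 10998535041/180768025 and determinant 37015056/180768025
char-poly roots: 1521/25 and 24336/7230721
κ = σ_max/σ_min = (39/5)/(156/2689) = 134.4500
worst-case relative error ≤ 134.4500 × 1/113 = 1.1898

1.1898


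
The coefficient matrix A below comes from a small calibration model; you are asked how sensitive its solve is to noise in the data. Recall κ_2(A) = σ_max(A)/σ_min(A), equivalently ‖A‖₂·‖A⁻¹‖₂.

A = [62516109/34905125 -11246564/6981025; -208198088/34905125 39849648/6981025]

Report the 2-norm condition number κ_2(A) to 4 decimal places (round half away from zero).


M = AᵀA = [75607532370169/1949388402025 -14399539107156/389877680405; -14399539107156/389877680405 2743167436048/77975536081]. tr(M)=171446751809/2317941025, det(M)=875213056/2317941025
λ_max, λ_min = (171446751809/2317941025 ± √29385873936864372682881/5372850595378050625)/2 = 1849/25, 473344/92717641
κ_2(A) = √(λ_max/λ_min) = √((1849/25) / (473344/92717641)) = 120.3625

120.3625


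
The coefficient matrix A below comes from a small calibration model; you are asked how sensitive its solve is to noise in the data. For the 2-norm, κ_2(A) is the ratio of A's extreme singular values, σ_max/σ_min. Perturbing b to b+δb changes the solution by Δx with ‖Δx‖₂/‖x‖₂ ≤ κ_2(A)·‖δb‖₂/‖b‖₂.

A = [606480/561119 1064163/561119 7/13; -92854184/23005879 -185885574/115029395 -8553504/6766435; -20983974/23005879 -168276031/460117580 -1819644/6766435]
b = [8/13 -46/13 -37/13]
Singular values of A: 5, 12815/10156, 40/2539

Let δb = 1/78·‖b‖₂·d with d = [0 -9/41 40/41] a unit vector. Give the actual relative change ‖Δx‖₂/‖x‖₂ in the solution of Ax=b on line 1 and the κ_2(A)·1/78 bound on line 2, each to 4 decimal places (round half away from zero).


σ_max = 5, σ_min = 40/2539
condition number: 5 ÷ (40/2539) = 317.3750
worst-case relative error ≤ 317.3750 × 1/78 = 4.0689
solve Ax = b  →  x = [32.4147 16.3897 -121.6480]
2-norm of b is 4.5826; of x, 126.9550
with δb = [0.0000 -0.0129 0.0573], A·Δx = δb → ‖Δx‖ = 3.7292
realised ‖Δx‖/‖x‖ = 0.0294
so the bound overstates the realised error by a factor of ≈ 138.5193 (computed from the unrounded values)

0.0294
4.0689


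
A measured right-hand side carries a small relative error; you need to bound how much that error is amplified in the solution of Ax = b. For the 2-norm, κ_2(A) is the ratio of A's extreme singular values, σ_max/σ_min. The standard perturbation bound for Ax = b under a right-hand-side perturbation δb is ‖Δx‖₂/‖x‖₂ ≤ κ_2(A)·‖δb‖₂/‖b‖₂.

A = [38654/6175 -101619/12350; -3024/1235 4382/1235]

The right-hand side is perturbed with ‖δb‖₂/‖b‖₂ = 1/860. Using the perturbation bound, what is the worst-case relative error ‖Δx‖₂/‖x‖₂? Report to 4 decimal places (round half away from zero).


0.0707

AᵀA = [10193764/225625 -13581477/225625; -13581477/225625 72465169/902500]; tr = 4529609/36100, det = 38416/9025
λ_max, λ_min = (4529609/36100 ± √20495168611281/1303210000)/2 = 3136/25, 49/1444
κ = σ_max/σ_min = (56/5)/(7/38) = 60.8000
perturbation bound = 60.8000·1/860 = 0.0707


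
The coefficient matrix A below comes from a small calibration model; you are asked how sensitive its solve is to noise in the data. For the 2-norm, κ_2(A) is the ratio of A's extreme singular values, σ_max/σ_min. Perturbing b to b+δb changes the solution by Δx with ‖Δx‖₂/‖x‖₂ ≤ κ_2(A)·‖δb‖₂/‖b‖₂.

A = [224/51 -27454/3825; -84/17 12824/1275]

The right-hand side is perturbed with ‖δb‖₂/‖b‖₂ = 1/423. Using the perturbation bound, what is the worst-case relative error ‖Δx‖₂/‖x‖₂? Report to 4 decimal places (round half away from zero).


form AᵀA = [113680/2601 -3168928/39015; -3168928/39015 89352676/585225] with trace 397684/2025 and determinant 153664/2025
solving λ² − 397684/2025·λ + 153664/2025 = 0 gives λ = 196, 784/2025
σ_max=√196=14, σ_min=√(784/2025)=(28/45) → κ = 22.5000
κ_2(A)·‖δb‖/‖b‖ = 0.0532

0.0532


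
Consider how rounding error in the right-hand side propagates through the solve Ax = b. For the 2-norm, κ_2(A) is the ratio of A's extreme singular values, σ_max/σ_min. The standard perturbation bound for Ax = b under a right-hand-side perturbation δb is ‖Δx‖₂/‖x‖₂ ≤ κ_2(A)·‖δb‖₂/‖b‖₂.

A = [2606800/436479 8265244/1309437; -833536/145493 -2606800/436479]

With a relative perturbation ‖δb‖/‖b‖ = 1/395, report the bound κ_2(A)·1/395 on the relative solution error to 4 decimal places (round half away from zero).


M = AᵀA = [15515394304/226532601 48872286400/679597803; 48872286400/679597803 153951146896/2038793409]. tr(M)=349095952/2424249, det(M)=65536/269361
solving λ² − 349095952/2424249·λ + 65536/269361 = 0 gives λ = 144, 4096/2424249
κ = σ_max/σ_min = 12/(64/1557) = 291.9375
worst-case relative error ≤ 291.9375 × 1/395 = 0.7391

0.7391


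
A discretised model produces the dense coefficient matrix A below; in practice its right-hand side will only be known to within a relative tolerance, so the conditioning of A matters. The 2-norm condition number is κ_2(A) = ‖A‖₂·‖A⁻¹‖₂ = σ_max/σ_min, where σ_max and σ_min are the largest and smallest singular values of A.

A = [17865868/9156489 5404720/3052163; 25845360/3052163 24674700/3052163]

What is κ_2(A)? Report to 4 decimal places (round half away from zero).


M = AᵀA = [3766230185104/49875842241 1195561884160/16625280747; 1195561884160/16625280747 379566816400/5541760249]. tr(M)=8540227744/59305401, det(M)=4000000/6589489
λ_max, λ_min = (8540227744/59305401 ± √72926949941643329536/3517130587770801)/2 = 144, 250000/59305401
σ_max=√144=12, σ_min=√(250000/59305401)=(500/7701) → κ = 184.8240

184.8240


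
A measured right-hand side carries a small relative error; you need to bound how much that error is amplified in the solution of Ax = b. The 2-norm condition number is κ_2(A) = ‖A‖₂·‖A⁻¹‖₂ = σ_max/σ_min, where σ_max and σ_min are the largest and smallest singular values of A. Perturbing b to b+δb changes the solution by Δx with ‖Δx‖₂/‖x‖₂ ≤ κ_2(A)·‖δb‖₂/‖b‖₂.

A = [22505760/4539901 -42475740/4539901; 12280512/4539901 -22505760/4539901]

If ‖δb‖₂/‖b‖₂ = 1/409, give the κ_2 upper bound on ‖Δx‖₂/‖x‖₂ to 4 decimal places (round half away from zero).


0.4801

AᵀA = [2274464388096/71317304809 -4264121335680/71317304809; -4264121335680/71317304809 7995493846800/71317304809]; tr = 35536187664/246772681, det = 132710400/246772681
λ_max, λ_min = (35536187664/246772681 ± √1262689636486207447296/60896756087927761)/2 = 144, 921600/246772681
κ = σ_max/σ_min = 12/(960/15709) = 196.3625
bound on ‖Δx‖/‖x‖: κ·ε = 196.3625·1/409 = 0.4801


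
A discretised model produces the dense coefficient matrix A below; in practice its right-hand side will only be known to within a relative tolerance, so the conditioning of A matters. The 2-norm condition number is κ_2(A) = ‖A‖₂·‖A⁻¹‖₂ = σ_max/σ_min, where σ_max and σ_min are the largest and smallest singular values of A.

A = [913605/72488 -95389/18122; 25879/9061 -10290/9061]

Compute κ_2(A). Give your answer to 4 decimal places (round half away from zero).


272.0000

AᵀA = [40156333/240448 -4182885/60112; -4182885/60112 435757/15028]; tr = 3625265/18496, det = 2401/4624
solving λ² − 3625265/18496·λ + 2401/4624 = 0 gives λ = 196, 49/18496
κ = σ_max/σ_min = 14/(7/136) = 272.0000


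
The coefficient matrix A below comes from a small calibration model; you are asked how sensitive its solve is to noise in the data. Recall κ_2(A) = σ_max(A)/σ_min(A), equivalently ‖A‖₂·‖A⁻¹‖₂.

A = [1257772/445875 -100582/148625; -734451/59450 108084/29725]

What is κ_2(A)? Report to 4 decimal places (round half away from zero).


91.8720

form AᵀA = [75964945081/473062500 -1846132834/39421875; -1846132834/39421875 179756404/13140625] with trace 131897881/756900 and determinant 3025/841
λ_max, λ_min = (131897881/756900 ± √17388808371290161/572897610000)/2 = 4356/25, 625/30276
κ = σ_max/σ_min = (66/5)/(25/174) = 91.8720


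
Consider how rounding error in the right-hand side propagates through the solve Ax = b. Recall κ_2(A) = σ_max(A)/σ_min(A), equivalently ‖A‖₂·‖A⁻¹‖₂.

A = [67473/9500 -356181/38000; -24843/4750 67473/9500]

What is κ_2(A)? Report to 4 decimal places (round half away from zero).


M = AᵀA = [280852173/3610000 -1497698181/14440000; -1497698181/14440000 7988263857/57760000]. tr(M)=99855189/462080, det(M)=466948881/231040000
solving λ² − 99855189/462080·λ + 466948881/231040000 = 0 gives λ = 21609/100, 21609/2310400
κ = σ_max/σ_min = (147/10)/(147/1520) = 152.0000

152.0000


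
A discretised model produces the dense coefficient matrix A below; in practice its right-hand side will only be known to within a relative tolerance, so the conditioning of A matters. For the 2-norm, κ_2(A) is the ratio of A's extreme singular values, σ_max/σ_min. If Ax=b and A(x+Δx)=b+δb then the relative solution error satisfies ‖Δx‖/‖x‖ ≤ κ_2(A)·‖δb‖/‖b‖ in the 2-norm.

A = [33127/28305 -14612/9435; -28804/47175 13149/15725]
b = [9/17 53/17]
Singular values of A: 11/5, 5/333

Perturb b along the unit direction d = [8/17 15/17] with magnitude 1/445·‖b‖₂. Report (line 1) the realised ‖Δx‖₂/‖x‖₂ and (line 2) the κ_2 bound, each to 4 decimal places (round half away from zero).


from the listed singular values, σ₁ = 11/5, σ_n = 5/333
κ_2(A) = (11/5) / (5/333) = 146.5200
perturbation bound = 146.5200·1/445 = 0.3293
solve Ax = b  →  x = [159.5673 120.2436]
2-norm of b is 3.1623; of x, 199.8005
δb = ε·‖b‖·d = [0.0033 0.0063]; solving A·Δx = δb gives ‖Δx‖ = 0.4733
realised ‖Δx‖/‖x‖ = 0.0024
so the bound overstates the realised error by a factor of ≈ 139.0014 (computed from the unrounded values)

0.0024
0.3293


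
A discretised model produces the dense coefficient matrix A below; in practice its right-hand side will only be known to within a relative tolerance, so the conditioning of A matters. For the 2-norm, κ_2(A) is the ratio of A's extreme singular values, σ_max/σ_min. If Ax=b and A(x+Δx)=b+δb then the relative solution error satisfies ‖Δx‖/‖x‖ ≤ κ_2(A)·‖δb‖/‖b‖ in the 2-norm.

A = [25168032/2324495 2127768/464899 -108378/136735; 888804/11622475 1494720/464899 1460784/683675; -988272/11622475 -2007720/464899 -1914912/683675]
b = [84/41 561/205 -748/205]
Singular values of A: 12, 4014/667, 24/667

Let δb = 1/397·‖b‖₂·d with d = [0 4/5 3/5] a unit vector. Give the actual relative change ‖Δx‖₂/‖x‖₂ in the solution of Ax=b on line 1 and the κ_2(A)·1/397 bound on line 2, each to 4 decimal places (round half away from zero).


largest singular value 12, smallest 24/667
κ_2(A) = 12 / (24/667) = 333.5000
worst-case relative error ≤ 333.5000 × 1/397 = 0.8401
solve Ax = b  →  x = [-0.0296 0.5868 0.3988]
‖b‖ = 5.0000, ‖x‖ = 0.7101
re-solving with b+δb shifts x by Δx of norm 0.3500
relative error = 0.4929
tightness: 0.4929 against a bound of 0.8401 (unrounded ratio ≈ 0.5867)

0.4929
0.8401


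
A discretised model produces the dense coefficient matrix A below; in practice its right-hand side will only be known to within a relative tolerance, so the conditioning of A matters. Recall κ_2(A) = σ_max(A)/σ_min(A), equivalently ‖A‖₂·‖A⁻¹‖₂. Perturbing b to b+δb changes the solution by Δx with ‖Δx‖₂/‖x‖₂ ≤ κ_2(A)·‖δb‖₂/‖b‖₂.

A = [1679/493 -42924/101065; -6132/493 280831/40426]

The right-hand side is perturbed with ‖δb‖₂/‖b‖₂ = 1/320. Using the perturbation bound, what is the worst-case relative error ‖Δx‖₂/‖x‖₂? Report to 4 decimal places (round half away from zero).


0.0363

form AᵀA = [40420465/243049 -106761186/1215245; -106761186/1215245 1177288009/24304900] with trace 18059981/84100 and determinant 28398241/84100
solving λ² − 18059981/84100·λ + 28398241/84100 = 0 gives λ = 5329/25, 5329/3364
so κ_2 = √((5329/25) / (5329/3364)) = 11.6000
bound on ‖Δx‖/‖x‖: κ·ε = 11.6000·1/320 = 0.0363


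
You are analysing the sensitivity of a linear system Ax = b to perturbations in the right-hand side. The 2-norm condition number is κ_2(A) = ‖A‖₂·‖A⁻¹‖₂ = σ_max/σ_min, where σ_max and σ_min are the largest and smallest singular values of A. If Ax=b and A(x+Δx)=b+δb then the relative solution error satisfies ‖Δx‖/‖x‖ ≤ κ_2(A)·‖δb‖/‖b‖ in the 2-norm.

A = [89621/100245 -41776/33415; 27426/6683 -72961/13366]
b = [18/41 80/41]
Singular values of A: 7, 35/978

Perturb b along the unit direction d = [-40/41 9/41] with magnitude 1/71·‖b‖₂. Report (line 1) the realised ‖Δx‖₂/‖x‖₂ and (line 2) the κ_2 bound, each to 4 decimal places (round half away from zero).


2.7549
2.7549

from the listed singular values, σ₁ = 7, σ_n = 35/978
κ_2(A) = 7 / (35/978) = 195.6000
bound on ‖Δx‖/‖x‖: κ·ε = 195.6000·1/71 = 2.7549
solve Ax = b  →  x = [0.1714 -0.2286]
2-norm of b is 2.0000; of x, 0.2857
re-solving with b+δb shifts x by Δx of norm 0.7871
dividing the unrounded norms, ‖Δx‖/‖x‖ = 2.7549
tightness: 2.7549 against a bound of 2.7549; the bound is attained (ratio 1)


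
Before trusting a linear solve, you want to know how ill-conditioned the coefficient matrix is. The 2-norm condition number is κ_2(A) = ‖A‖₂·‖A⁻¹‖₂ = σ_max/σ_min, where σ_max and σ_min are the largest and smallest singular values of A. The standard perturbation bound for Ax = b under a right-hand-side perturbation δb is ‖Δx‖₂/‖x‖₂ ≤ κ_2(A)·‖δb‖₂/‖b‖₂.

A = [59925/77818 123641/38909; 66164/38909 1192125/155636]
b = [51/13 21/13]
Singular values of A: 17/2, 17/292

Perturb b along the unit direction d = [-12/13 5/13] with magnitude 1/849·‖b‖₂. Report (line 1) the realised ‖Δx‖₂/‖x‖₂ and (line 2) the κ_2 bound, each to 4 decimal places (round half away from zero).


largest singular value 17/2, smallest 17/292
κ_2(A) = (17/2) / (17/292) = 146.0000
perturbation bound = 146.0000·1/849 = 0.1720
solve Ax = b  →  x = [50.3501 -10.9670]
‖b‖₂ = 4.2426 and ‖x‖₂ = 51.5306
with δb = [-0.0046 0.0019], A·Δx = δb → ‖Δx‖ = 0.0858
relative error = 0.0017
realised/bound (from unrounded values) ≈ 0.0097

0.0017
0.1720


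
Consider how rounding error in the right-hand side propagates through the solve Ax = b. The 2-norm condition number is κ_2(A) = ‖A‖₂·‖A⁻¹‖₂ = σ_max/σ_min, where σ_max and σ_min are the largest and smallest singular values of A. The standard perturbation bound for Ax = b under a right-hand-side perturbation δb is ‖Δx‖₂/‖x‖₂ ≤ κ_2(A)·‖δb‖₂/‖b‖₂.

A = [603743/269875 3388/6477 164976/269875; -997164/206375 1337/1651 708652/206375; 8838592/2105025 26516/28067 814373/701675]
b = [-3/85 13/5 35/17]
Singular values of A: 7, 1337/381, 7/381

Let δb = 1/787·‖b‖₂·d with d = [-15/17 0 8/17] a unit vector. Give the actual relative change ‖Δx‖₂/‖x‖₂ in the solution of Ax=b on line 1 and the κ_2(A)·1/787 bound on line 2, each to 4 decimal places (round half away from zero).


0.0042
0.4841

largest singular value 7, smallest 7/381
κ_2(A) = 7 / (7/381) = 381.0000
worst-case relative error ≤ 381.0000 × 1/787 = 0.4841
solve Ax = b  →  x = [5.9454 -49.9130 20.8943]
‖b‖₂ = 3.3166 and ‖x‖₂ = 54.4355
Δx = A⁻¹·δb where δb = 1/787·3.3166·d; ‖Δx‖ = 0.2294
relative error = 0.0042
tightness: 0.0042 against a bound of 0.4841 (unrounded ratio ≈ 0.0087)
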